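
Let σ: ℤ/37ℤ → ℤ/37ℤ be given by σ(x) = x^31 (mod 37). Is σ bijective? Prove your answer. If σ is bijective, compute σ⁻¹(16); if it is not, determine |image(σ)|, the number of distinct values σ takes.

12

Since 37 is prime, the nonzero elements of ℤ/37ℤ form a cyclic group of order 36.
As gcd(31, 36) = 1, raising to the 31st power is a bijection on this group: if x_1^31 ≡ x_2^31 then (x_1x_2^{−1})^31 = 1, and the only element of order dividing gcd(31, 36) = 1 is 1, so x_1 = x_2.
With σ(0) = 0 this makes σ injective on all of ℤ/37ℤ, hence bijective (finite equal-size domain and codomain). In particular σ is bijective.
Since σ is bijective, we find the preimage of 16. The inverse of x ↦ x^31 on (ℤ/37ℤ)^× is x ↦ x^7, because 31·7 = 217 = 6·36 + 1 ≡ 1 (mod 36) and x^{36} = 1 for x ≠ 0 (Fermat). So σ⁻¹(16) = 16^7 mod 37.
Repeated squaring mod 37: 16^1 ≡ 16, 16^2 ≡ 16² = 256 ≡ 34, 16^4 ≡ 34² = 1156 ≡ 9. Since 7 = 4 + 2 + 1, 16^7 ≡ 9·34·16: 9·34 = 306 ≡ 10, then 10·16 = 160 ≡ 12. So 16^7 ≡ 12 (mod 37).
Hence σ⁻¹(16) = 12.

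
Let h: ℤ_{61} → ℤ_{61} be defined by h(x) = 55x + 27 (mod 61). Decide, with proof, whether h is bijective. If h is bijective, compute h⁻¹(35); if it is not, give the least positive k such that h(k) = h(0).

19

If h(s) = h(t), then 55s ≡ 55t (mod 61). Because gcd(55, 61) = 1, we may cancel 55 to get s ≡ t (mod 61).
We now compute 55⁻¹ mod 61 explicitly. Euclid's algorithm: 61 = 1·55 + 6, 55 = 9·6 + 1; back-substituting gives 1 = 10·55 − 9·61, so 55⁻¹ ≡ 10 (mod 61).
For any y ∈ ℤ_{61}, x = 10(y − 27) mod 61 satisfies h(x) = 55·10(y − 27) + 27 ≡ y (since 55·10 ≡ 1 mod 61). So every y has a preimage.
Hence h is bijective.
Since h is bijective, we compute h⁻¹(35): solve 55x + 27 ≡ 35 (mod 61), i.e. 55x ≡ 8 (mod 61).
Multiplying by 55⁻¹ = 10 gives x ≡ 10·8 = 80 = 1·61 + 19 ≡ 19 (mod 61).
Check: h(19) = 55·19 + 27 = 1072 = 17·61 + 35 ≡ 35 (mod 61).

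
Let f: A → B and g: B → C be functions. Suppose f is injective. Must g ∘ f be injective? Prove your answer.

not injective

No. Take A = B = C = {0, 1}, f = identity (injective), and g(x) = 0 for every x.
Then (g ∘ f)(0) = 0 = (g ∘ f)(1) with 0 ≠ 1, so g ∘ f is not injective.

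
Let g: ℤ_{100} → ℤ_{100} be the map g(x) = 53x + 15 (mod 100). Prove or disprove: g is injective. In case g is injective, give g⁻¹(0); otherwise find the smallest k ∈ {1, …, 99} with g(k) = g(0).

45

If g(x_1) = g(x_2), then 53x_1 ≡ 53x_2 (mod 100). Because gcd(53, 100) = 1, we may cancel 53 to get x_1 ≡ x_2 (mod 100).
Thus g is injective.
We now compute 53⁻¹ mod 100 explicitly. Euclid's algorithm: 100 = 1·53 + 47, 53 = 1·47 + 6, 47 = 7·6 + 5, 6 = 1·5 + 1; back-substituting gives 1 = 17·53 − 9·100, so 53⁻¹ ≡ 17 (mod 100).
Since g is injective, we compute g⁻¹(0): solve 53x + 15 ≡ 0 (mod 100), i.e. 53x ≡ 85 (mod 100).
Multiplying by 53⁻¹ = 17 gives x ≡ 17·85 = 1445 = 14·100 + 45 ≡ 45 (mod 100).
Check: g(45) = 53·45 + 15 = 2400 = 24·100 + 0 ≡ 0 (mod 100).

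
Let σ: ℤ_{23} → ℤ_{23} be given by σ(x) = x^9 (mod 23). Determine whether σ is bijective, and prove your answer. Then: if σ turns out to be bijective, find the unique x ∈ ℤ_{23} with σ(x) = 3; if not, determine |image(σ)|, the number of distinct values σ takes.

13

Since 23 is prime, the nonzero elements of ℤ_{23} form a cyclic group of order 22.
As gcd(9, 22) = 1, raising to the 9th power is a bijection on this group: if s^9 ≡ t^9 then (st^{−1})^9 = 1, and the only element of order dividing gcd(9, 22) = 1 is 1, so s = t.
With σ(0) = 0 this makes σ injective on all of ℤ_{23}, hence bijective (finite equal-size domain and codomain). In particular σ is bijective.
Since σ is bijective, we find the preimage of 3. The inverse of x ↦ x^9 on (ℤ_{23})^× is x ↦ x^5, because 9·5 = 45 = 2·22 + 1 ≡ 1 (mod 22) and x^{22} = 1 for x ≠ 0 (Fermat). So σ⁻¹(3) = 3^5 mod 23.
Repeated squaring mod 23: 3^1 ≡ 3, 3^2 ≡ 3² = 9, 3^4 ≡ 9² = 81 ≡ 12. Since 5 = 4 + 1, 3^5 ≡ 12·3: 12·3 = 36 ≡ 13. So 3^5 ≡ 13 (mod 23).
Hence σ⁻¹(3) = 13.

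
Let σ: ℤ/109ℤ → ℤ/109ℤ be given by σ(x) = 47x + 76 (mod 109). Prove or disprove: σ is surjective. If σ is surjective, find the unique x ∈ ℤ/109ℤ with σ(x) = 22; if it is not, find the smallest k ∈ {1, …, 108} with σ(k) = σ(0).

Recall: surjectivity means every element of the codomain has a preimage under σ.
Since gcd(47, 109) = 1, 47 is invertible modulo 109. Euclid's algorithm: 109 = 2·47 + 15, 47 = 3·15 + 2, 15 = 7·2 + 1; back-substituting gives 1 = 58·47 − 25·109, so 47⁻¹ ≡ 58 (mod 109).
Then y ↦ 58(y − 76) is a two-sided inverse to σ, so every y ∈ ℤ/109ℤ has a preimage.
Hence σ is surjective.
Since σ is surjective, we compute σ⁻¹(22): solve 47x + 76 ≡ 22 (mod 109), i.e. 47x ≡ 55 (mod 109).
Multiplying by 47⁻¹ = 58 gives x ≡ 58·55 = 3190 = 29·109 + 29 ≡ 29 (mod 109).
Check: σ(29) = 47·29 + 76 = 1439 = 13·109 + 22 ≡ 22 (mod 109).

29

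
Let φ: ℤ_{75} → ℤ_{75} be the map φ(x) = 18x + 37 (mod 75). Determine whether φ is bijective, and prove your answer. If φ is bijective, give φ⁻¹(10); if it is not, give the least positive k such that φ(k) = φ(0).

25

We have gcd(18, 75) = 3 > 1. Taking x_1 = 0 and x_2 = 25: φ(0) = 37 and φ(25) = 18·25 + 37 = 487 ≡ 37 (mod 75).
So φ(0) = φ(25) while 0 ≠ 25, therefore φ is not injective, hence not bijective.
Since φ is not bijective, we find the least positive k with φ(k) = φ(0): this means 18k ≡ 0 (mod 75), i.e. 75 ∣ 18k. Since gcd(18, 75) = 3, dividing through by 3 this holds exactly when 25 ∣ 6k, and as gcd(6, 25) = 1, exactly when 25 ∣ k.
The smallest positive such k is 25.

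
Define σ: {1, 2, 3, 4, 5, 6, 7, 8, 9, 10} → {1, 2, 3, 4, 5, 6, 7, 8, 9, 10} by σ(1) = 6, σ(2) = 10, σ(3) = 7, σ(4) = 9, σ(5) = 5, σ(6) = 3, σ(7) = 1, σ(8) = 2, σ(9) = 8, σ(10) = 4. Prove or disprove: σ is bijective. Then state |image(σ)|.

The values 6, 10, 7, 9, 5, 3, 1, 2, 8, 4 are a permutation of {1, 2, 3, 4, 5, 6, 7, 8, 9, 10}: each element appears exactly once.
So σ is injective and surjective, hence bijective.
The image of σ is {1, 2, 3, 4, 5, 6, 7, 8, 9, 10}, which has 10 elements.

10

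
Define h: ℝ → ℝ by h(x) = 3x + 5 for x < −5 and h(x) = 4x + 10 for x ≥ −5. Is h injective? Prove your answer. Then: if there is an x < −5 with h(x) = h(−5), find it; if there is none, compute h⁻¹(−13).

-6

Both pieces are strictly increasing (slopes 3 and 4), so each is injective on its own interval.
The left piece maps (−∞, −5) onto (−∞, −10); the right piece maps [−5, ∞) onto [−10, ∞).
These images are disjoint, so no value is attained by both pieces. Thus h is injective.
Because the two images are disjoint, no x < −5 has h(x) = h(−5), so we compute h⁻¹(−13): −13 lies in (−∞, −10), so solve 3x + 5 = −13: x = (−13 − 5)/3 = −6.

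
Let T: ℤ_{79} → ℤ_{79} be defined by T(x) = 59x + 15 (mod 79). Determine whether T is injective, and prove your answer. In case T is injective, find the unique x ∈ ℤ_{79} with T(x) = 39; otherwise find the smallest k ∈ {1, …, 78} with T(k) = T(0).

62

By definition, T is injective when T(u) = T(v) forces u = v.
If T(u) = T(v), then 59u ≡ 59v (mod 79). Because gcd(59, 79) = 1, we may cancel 59 to get u ≡ v (mod 79).
So T is injective.
We now compute 59⁻¹ mod 79 explicitly. Euclid's algorithm: 79 = 1·59 + 20, 59 = 2·20 + 19, 20 = 1·19 + 1; back-substituting gives 1 = 75·59 − 56·79, so 59⁻¹ ≡ 75 (mod 79).
Since T is injective, we find T⁻¹(39): we need 59x ≡ 39 − 15 ≡ 24 (mod 79). Using 59⁻¹ = 75: x ≡ 75·24 = 1800 = 22·79 + 62, so x = 62.
Check: T(62) = 59·62 + 15 = 3673 = 46·79 + 39 ≡ 39 (mod 79).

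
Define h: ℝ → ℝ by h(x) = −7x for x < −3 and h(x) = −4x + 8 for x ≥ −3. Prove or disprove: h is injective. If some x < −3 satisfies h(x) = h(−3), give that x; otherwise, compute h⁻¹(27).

-27/7

Both pieces are strictly decreasing (slopes −7 and −4), so each is injective on its own interval.
The left piece maps (−∞, −3) onto (21, ∞); the right piece maps [−3, ∞) onto (−∞, 20].
These images are disjoint, so no value is attained by both pieces. So h is injective.
Because the two images are disjoint, no x < −3 has h(x) = h(−3), so we compute h⁻¹(27): 27 lies in (21, ∞), so solve −7x = 27: x = (27 − 0)/(−7) = −27/7.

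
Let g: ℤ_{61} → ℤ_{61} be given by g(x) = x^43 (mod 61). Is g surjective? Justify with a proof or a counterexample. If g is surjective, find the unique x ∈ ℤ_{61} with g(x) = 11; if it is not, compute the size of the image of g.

50

Since 61 is prime, the nonzero elements of ℤ_{61} form a cyclic group of order 60.
As gcd(43, 60) = 1, raising to the 43rd power is a bijection on this group: if s^43 ≡ t^43 then (st^{−1})^43 = 1, and the only element of order dividing gcd(43, 60) = 1 is 1, so s = t.
With g(0) = 0 this makes g injective on all of ℤ_{61}, hence bijective (finite equal-size domain and codomain). In particular g is surjective.
Since g is surjective, we find the preimage of 11. The inverse of x ↦ x^43 on (ℤ_{61})^× is x ↦ x^7, because 43·7 = 301 = 5·60 + 1 ≡ 1 (mod 60) and x^{60} = 1 for x ≠ 0 (Fermat). So g⁻¹(11) = 11^7 mod 61.
Repeated squaring mod 61: 11^1 ≡ 11, 11^2 ≡ 11² = 121 ≡ 60, 11^4 ≡ 60² = 3600 ≡ 1. Since 7 = 4 + 2 + 1, 11^7 ≡ 1·60·11: 1·60 = 60, then 60·11 = 660 ≡ 50. So 11^7 ≡ 50 (mod 61).
Hence g⁻¹(11) = 50.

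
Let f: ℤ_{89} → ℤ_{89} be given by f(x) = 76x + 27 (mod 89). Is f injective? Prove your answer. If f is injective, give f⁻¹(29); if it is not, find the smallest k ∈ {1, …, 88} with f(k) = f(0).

82

Recall that f is injective if f(s) = f(t) implies s = t.
If f(s) = f(t), then 76s ≡ 76t (mod 89). Because gcd(76, 89) = 1, we may cancel 76 to get s ≡ t (mod 89).
Therefore f is injective.
We now compute 76⁻¹ mod 89 explicitly. Euclid's algorithm: 89 = 1·76 + 13, 76 = 5·13 + 11, 13 = 1·11 + 2, 11 = 5·2 + 1; back-substituting gives 1 = 41·76 − 35·89, so 76⁻¹ ≡ 41 (mod 89).
Since f is injective, we compute f⁻¹(29): solve 76x + 27 ≡ 29 (mod 89), i.e. 76x ≡ 2 (mod 89).
Multiplying by 76⁻¹ = 41 gives x ≡ 41·2 = 82 ≡ 82 (mod 89).
Check: f(82) = 76·82 + 27 = 6259 = 70·89 + 29 ≡ 29 (mod 89).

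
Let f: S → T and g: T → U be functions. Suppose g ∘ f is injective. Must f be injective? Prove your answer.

injective

Suppose f(x_1) = f(x_2). Applying g: (g ∘ f)(x_1) = (g ∘ f)(x_2). Since g ∘ f is injective, x_1 = x_2. So f is injective.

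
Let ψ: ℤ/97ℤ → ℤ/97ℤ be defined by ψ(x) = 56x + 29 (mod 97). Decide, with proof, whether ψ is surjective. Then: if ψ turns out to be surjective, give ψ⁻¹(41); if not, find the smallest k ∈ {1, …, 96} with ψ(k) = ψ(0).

By definition, surjectivity means every element of the codomain has a preimage under ψ.
Since gcd(56, 97) = 1, 56 is invertible modulo 97. Euclid's algorithm: 97 = 1·56 + 41, 56 = 1·41 + 15, 41 = 2·15 + 11, 15 = 1·11 + 4, 11 = 2·4 + 3, 4 = 1·3 + 1; back-substituting gives 1 = 26·56 − 15·97, so 56⁻¹ ≡ 26 (mod 97).
For any y ∈ ℤ/97ℤ, x = 26(y − 29) mod 97 satisfies ψ(x) = 56·26(y − 29) + 29 ≡ y (since 56·26 ≡ 1 mod 97). So every y has a preimage.
Thus ψ is surjective.
Since ψ is surjective, we find ψ⁻¹(41): we need 56x ≡ 41 − 29 ≡ 12 (mod 97). Using 56⁻¹ = 26: x ≡ 26·12 = 312 = 3·97 + 21, so x = 21.
Check: ψ(21) = 56·21 + 29 = 1205 = 12·97 + 41 ≡ 41 (mod 97).

21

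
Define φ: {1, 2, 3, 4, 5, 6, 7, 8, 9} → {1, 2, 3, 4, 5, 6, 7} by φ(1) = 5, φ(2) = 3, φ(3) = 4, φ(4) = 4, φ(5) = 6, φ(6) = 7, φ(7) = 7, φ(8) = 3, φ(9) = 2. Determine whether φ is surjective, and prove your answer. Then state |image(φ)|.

6

No element maps to 1, so φ is not surjective.
The image of φ is {2, 3, 4, 5, 6, 7}, which has 6 elements.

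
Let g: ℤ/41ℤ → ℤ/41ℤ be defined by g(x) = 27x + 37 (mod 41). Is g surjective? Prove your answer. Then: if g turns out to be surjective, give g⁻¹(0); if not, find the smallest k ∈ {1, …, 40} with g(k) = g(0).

Since gcd(27, 41) = 1, 27 is invertible modulo 41. Euclid's algorithm: 41 = 1·27 + 14, 27 = 1·14 + 13, 14 = 1·13 + 1; back-substituting gives 1 = 38·27 − 25·41, so 27⁻¹ ≡ 38 (mod 41).
For any y ∈ ℤ/41ℤ, x = 38(y − 37) mod 41 satisfies g(x) = 27·38(y − 37) + 37 ≡ y (since 27·38 ≡ 1 mod 41). So every y has a preimage.
Therefore g is surjective.
Since g is surjective, we find g⁻¹(0): we need 27x ≡ 0 − 37 ≡ 4 (mod 41). Using 27⁻¹ = 38: x ≡ 38·4 = 152 = 3·41 + 29, so x = 29.
Check: g(29) = 27·29 + 37 = 820 = 20·41 + 0 ≡ 0 (mod 41).

29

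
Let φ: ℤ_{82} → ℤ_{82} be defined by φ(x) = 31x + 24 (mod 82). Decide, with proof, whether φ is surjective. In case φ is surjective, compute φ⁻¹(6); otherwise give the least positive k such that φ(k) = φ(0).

10

Since gcd(31, 82) = 1, 31 is invertible modulo 82. Euclid's algorithm: 82 = 2·31 + 20, 31 = 1·20 + 11, 20 = 1·11 + 9, 11 = 1·9 + 2, 9 = 4·2 + 1; back-substituting gives 1 = 45·31 − 17·82, so 31⁻¹ ≡ 45 (mod 82).
Then y ↦ 45(y − 24) is a two-sided inverse to φ, so every y ∈ ℤ_{82} has a preimage.
Thus φ is surjective.
Since φ is surjective, we compute φ⁻¹(6): solve 31x + 24 ≡ 6 (mod 82), i.e. 31x ≡ 64 (mod 82).
Multiplying by 31⁻¹ = 45 gives x ≡ 45·64 = 2880 = 35·82 + 10 ≡ 10 (mod 82).
Check: φ(10) = 31·10 + 24 = 334 = 4·82 + 6 ≡ 6 (mod 82).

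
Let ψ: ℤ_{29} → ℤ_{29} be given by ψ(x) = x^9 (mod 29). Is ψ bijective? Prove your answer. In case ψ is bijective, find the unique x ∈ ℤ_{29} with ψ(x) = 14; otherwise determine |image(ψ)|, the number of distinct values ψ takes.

21

Since 29 is prime, the nonzero elements of ℤ_{29} form a cyclic group of order 28.
As gcd(9, 28) = 1, raising to the 9th power is a bijection on this group: if x_1^9 ≡ x_2^9 then (x_1x_2^{−1})^9 = 1, and the only element of order dividing gcd(9, 28) = 1 is 1, so x_1 = x_2.
With ψ(0) = 0 this makes ψ injective on all of ℤ_{29}, hence bijective (finite equal-size domain and codomain). In particular ψ is bijective.
Since ψ is bijective, we find the preimage of 14. The inverse of x ↦ x^9 on (ℤ_{29})^× is x ↦ x^25, because 9·25 = 225 = 8·28 + 1 ≡ 1 (mod 28) and x^{28} = 1 for x ≠ 0 (Fermat). So ψ⁻¹(14) = 14^25 mod 29.
Repeated squaring mod 29: 14^1 ≡ 14, 14^2 ≡ 14² = 196 ≡ 22, 14^4 ≡ 22² = 484 ≡ 20, 14^8 ≡ 20² = 400 ≡ 23, 14^16 ≡ 23² = 529 ≡ 7. Since 25 = 16 + 8 + 1, 14^25 ≡ 7·23·14: 7·23 = 161 ≡ 16, then 16·14 = 224 ≡ 21. So 14^25 ≡ 21 (mod 29).
Hence ψ⁻¹(14) = 21.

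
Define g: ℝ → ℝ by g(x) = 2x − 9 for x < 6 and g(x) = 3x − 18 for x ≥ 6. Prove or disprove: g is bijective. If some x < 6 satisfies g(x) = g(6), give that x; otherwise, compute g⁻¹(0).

Both pieces are strictly increasing (slopes 2 and 3), so each is injective on its own interval.
The left piece maps (−∞, 6) onto (−∞, 3); the right piece maps [6, ∞) onto [0, ∞).
These images overlap. In particular g(6) = 0 (right piece), and solving 2x − 9 = 0 on the left piece gives x = 9/2 < 6.
So g(9/2) = g(6) with 9/2 ≠ 6, and g is not injective, hence not bijective. This x = 9/2 is the requested value below 6.

9/2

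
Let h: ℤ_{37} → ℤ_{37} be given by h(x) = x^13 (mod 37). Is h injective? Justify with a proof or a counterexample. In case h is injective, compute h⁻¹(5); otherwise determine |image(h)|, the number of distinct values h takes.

19

Since 37 is prime, the nonzero elements of ℤ_{37} form a cyclic group of order 36.
As gcd(13, 36) = 1, raising to the 13th power is a bijection on this group: if s^13 ≡ t^13 then (st^{−1})^13 = 1, and the only element of order dividing gcd(13, 36) = 1 is 1, so s = t.
With h(0) = 0 this makes h injective on all of ℤ_{37}, hence bijective (finite equal-size domain and codomain). In particular h is injective.
Since h is injective, we find the preimage of 5. The inverse of x ↦ x^13 on (ℤ_{37})^× is x ↦ x^25, because 13·25 = 325 = 9·36 + 1 ≡ 1 (mod 36) and x^{36} = 1 for x ≠ 0 (Fermat). So h⁻¹(5) = 5^25 mod 37.
Repeated squaring mod 37: 5^1 ≡ 5, 5^2 ≡ 5² = 25, 5^4 ≡ 25² = 625 ≡ 33, 5^8 ≡ 33² = 1089 ≡ 16, 5^16 ≡ 16² = 256 ≡ 34. Since 25 = 16 + 8 + 1, 5^25 ≡ 34·16·5: 34·16 = 544 ≡ 26, then 26·5 = 130 ≡ 19. So 5^25 ≡ 19 (mod 37).
Hence h⁻¹(5) = 19.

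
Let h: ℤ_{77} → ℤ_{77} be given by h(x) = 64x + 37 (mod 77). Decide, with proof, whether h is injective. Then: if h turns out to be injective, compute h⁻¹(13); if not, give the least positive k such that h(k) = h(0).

67

Suppose h(s) = h(t) in ℤ_{77}. Then 64s + 37 ≡ 64t + 37 (mod 77), thus 64(s − t) ≡ 0 (mod 77).
Since gcd(64, 77) = 1, 64 is invertible modulo 77, hence s − t ≡ 0 (mod 77), i.e. s = t.
So h is injective.
We now compute 64⁻¹ mod 77 explicitly. Euclid's algorithm: 77 = 1·64 + 13, 64 = 4·13 + 12, 13 = 1·12 + 1; back-substituting gives 1 = 71·64 − 59·77, so 64⁻¹ ≡ 71 (mod 77).
Since h is injective, we compute h⁻¹(13): solve 64x + 37 ≡ 13 (mod 77), i.e. 64x ≡ 53 (mod 77).
Multiplying by 64⁻¹ = 71 gives x ≡ 71·53 = 3763 = 48·77 + 67 ≡ 67 (mod 77).
Check: h(67) = 64·67 + 37 = 4325 = 56·77 + 13 ≡ 13 (mod 77).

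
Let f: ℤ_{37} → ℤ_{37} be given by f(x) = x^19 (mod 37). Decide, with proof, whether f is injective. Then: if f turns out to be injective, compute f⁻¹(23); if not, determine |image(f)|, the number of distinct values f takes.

14

Since 37 is prime, the nonzero elements of ℤ_{37} form a cyclic group of order 36.
As gcd(19, 36) = 1, raising to the 19th power is a bijection on this group: if u^19 ≡ v^19 then (uv^{−1})^19 = 1, and the only element of order dividing gcd(19, 36) = 1 is 1, so u = v.
With f(0) = 0 this makes f injective on all of ℤ_{37}, hence bijective (finite equal-size domain and codomain). In particular f is injective.
Since f is injective, we find the preimage of 23. The inverse of x ↦ x^19 on (ℤ_{37})^× is x ↦ x^19, because 19·19 = 361 = 10·36 + 1 ≡ 1 (mod 36) and x^{36} = 1 for x ≠ 0 (Fermat). So f⁻¹(23) = 23^19 mod 37.
Repeated squaring mod 37: 23^1 ≡ 23, 23^2 ≡ 23² = 529 ≡ 11, 23^4 ≡ 11² = 121 ≡ 10, 23^8 ≡ 10² = 100 ≡ 26, 23^16 ≡ 26² = 676 ≡ 10. Since 19 = 16 + 2 + 1, 23^19 ≡ 10·11·23: 10·11 = 110 ≡ 36, then 36·23 = 828 ≡ 14. So 23^19 ≡ 14 (mod 37).
Hence f⁻¹(23) = 14.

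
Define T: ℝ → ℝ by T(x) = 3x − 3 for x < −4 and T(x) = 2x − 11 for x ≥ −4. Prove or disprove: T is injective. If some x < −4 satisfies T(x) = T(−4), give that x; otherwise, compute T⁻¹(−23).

-16/3

Both pieces are strictly increasing (slopes 3 and 2), so each is injective on its own interval.
The left piece maps (−∞, −4) onto (−∞, −15); the right piece maps [−4, ∞) onto [−19, ∞).
These images overlap. In particular T(−4) = −19 (right piece), and solving 3x − 3 = −19 on the left piece gives x = −16/3 < −4.
So T(−16/3) = T(−4) with −16/3 ≠ −4, and T is not injective. This x = −16/3 is the requested value below −4.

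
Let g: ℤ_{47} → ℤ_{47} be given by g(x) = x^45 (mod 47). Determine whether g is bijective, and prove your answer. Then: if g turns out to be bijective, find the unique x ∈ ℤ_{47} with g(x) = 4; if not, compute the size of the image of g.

12

Since 47 is prime, the nonzero elements of ℤ_{47} form a cyclic group of order 46.
As gcd(45, 46) = 1, raising to the 45th power is a bijection on this group: if u^45 ≡ v^45 then (uv^{−1})^45 = 1, and the only element of order dividing gcd(45, 46) = 1 is 1, so u = v.
With g(0) = 0 this makes g injective on all of ℤ_{47}, hence bijective (finite equal-size domain and codomain). In particular g is bijective.
Since g is bijective, we find the preimage of 4. The inverse of x ↦ x^45 on (ℤ_{47})^× is x ↦ x^45, because 45·45 = 2025 = 44·46 + 1 ≡ 1 (mod 46) and x^{46} = 1 for x ≠ 0 (Fermat). So g⁻¹(4) = 4^45 mod 47.
Repeated squaring mod 47: 4^1 ≡ 4, 4^2 ≡ 4² = 16, 4^4 ≡ 16² = 256 ≡ 21, 4^8 ≡ 21² = 441 ≡ 18, 4^16 ≡ 18² = 324 ≡ 42, 4^32 ≡ 42² = 1764 ≡ 25. Since 45 = 32 + 8 + 4 + 1, 4^45 ≡ 25·18·21·4: 25·18 = 450 ≡ 27, then 27·21 = 567 ≡ 3, then 3·4 = 12. So 4^45 ≡ 12 (mod 47).
Hence g⁻¹(4) = 12.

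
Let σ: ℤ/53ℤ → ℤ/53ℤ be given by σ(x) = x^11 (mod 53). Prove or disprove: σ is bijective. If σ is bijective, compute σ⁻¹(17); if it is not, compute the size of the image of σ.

Since 53 is prime, the nonzero elements of ℤ/53ℤ form a cyclic group of order 52.
As gcd(11, 52) = 1, raising to the 11th power is a bijection on this group: if x_1^11 ≡ x_2^11 then (x_1x_2^{−1})^11 = 1, and the only element of order dividing gcd(11, 52) = 1 is 1, so x_1 = x_2.
With σ(0) = 0 this makes σ injective on all of ℤ/53ℤ, hence bijective (finite equal-size domain and codomain). In particular σ is bijective.
Since σ is bijective, we find the preimage of 17. The inverse of x ↦ x^11 on (ℤ/53ℤ)^× is x ↦ x^19, because 11·19 = 209 = 4·52 + 1 ≡ 1 (mod 52) and x^{52} = 1 for x ≠ 0 (Fermat). So σ⁻¹(17) = 17^19 mod 53.
Repeated squaring mod 53: 17^1 ≡ 17, 17^2 ≡ 17² = 289 ≡ 24, 17^4 ≡ 24² = 576 ≡ 46, 17^8 ≡ 46² = 2116 ≡ 49, 17^16 ≡ 49² = 2401 ≡ 16. Since 19 = 16 + 2 + 1, 17^19 ≡ 16·24·17: 16·24 = 384 ≡ 13, then 13·17 = 221 ≡ 9. So 17^19 ≡ 9 (mod 53).
Hence σ⁻¹(17) = 9.

9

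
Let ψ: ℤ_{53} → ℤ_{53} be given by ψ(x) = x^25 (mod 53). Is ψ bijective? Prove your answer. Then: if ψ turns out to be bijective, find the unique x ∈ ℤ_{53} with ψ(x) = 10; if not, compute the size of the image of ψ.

16

Since 53 is prime, the nonzero elements of ℤ_{53} form a cyclic group of order 52.
As gcd(25, 52) = 1, raising to the 25th power is a bijection on this group: if x_1^25 ≡ x_2^25 then (x_1x_2^{−1})^25 = 1, and the only element of order dividing gcd(25, 52) = 1 is 1, so x_1 = x_2.
With ψ(0) = 0 this makes ψ injective on all of ℤ_{53}, hence bijective (finite equal-size domain and codomain). In particular ψ is bijective.
Since ψ is bijective, we find the preimage of 10. The inverse of x ↦ x^25 on (ℤ_{53})^× is x ↦ x^25, because 25·25 = 625 = 12·52 + 1 ≡ 1 (mod 52) and x^{52} = 1 for x ≠ 0 (Fermat). So ψ⁻¹(10) = 10^25 mod 53.
Repeated squaring mod 53: 10^1 ≡ 10, 10^2 ≡ 10² = 100 ≡ 47, 10^4 ≡ 47² = 2209 ≡ 36, 10^8 ≡ 36² = 1296 ≡ 24, 10^16 ≡ 24² = 576 ≡ 46. Since 25 = 16 + 8 + 1, 10^25 ≡ 46·24·10: 46·24 = 1104 ≡ 44, then 44·10 = 440 ≡ 16. So 10^25 ≡ 16 (mod 53).
Hence ψ⁻¹(10) = 16.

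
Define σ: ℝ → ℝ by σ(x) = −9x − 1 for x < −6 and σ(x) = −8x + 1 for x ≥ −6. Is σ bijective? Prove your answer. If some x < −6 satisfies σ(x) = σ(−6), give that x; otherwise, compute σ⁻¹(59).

Both pieces are strictly decreasing (slopes −9 and −8), so each is injective on its own interval.
The left piece maps (−∞, −6) onto (53, ∞); the right piece maps [−6, ∞) onto (−∞, 49].
The images leave a gap (53 has no preimage), so σ is not surjective, hence not bijective.
Because the two images are disjoint, no x < −6 has σ(x) = σ(−6), so we compute σ⁻¹(59): 59 lies in (53, ∞), so solve −9x − 1 = 59: x = (59 + 1)/(−9) = −20/3.

-20/3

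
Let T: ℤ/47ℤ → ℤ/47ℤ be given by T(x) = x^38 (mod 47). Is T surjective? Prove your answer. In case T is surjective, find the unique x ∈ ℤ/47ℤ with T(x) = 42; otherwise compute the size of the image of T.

T(23): Repeated squaring mod 47: 23^1 ≡ 23, 23^2 ≡ 23² = 529 ≡ 12, 23^4 ≡ 12² = 144 ≡ 3, 23^8 ≡ 3² = 9, 23^16 ≡ 9² = 81 ≡ 34, 23^32 ≡ 34² = 1156 ≡ 28. Since 38 = 32 + 4 + 2, 23^38 ≡ 28·3·12: 28·3 = 84 ≡ 37, then 37·12 = 444 ≡ 21. So 23^38 ≡ 21 (mod 47).
T(24): Repeated squaring mod 47: 24^1 ≡ 24, 24^2 ≡ 24² = 576 ≡ 12, 24^4 ≡ 12² = 144 ≡ 3, 24^8 ≡ 3² = 9, 24^16 ≡ 9² = 81 ≡ 34, 24^32 ≡ 34² = 1156 ≡ 28. Since 38 = 32 + 4 + 2, 24^38 ≡ 28·3·12: 28·3 = 84 ≡ 37, then 37·12 = 444 ≡ 21. So 24^38 ≡ 21 (mod 47).
So T(23) = T(24) = 21 while 23 ≠ 24, thus T is not injective.
A non-injective map from the 47-element set ℤ/47ℤ to itself takes at most 46 distinct values, so it cannot be surjective. So T is not surjective.
Since T is not surjective, we determine |image(T)|. Computing x^38 mod 47 for each x (by repeated squaring, reducing mod 47 at every step), the values T(0), T(1), …, T(46) are: 0, 1, 9, 42, 34, 6, 2, 3, 24, 25, 7, 4, 18, 14, 27, 17, 28, 12, 37, 8, 16, 32, 36, 21, 21, 36, 32, 16, 8, 37, 12, 28, 17, 27, 14, 18, 4, 7, 25, 24, 3, 2, 6, 34, 42, 9, 1.
The distinct values are {0, 1, 2, 3, 4, 6, 7, 8, 9, 12, 14, 16, 17, 18, 21, 24, 25, 27, 28, 32, 34, 36, 37, 42}; there are 24 of them.

24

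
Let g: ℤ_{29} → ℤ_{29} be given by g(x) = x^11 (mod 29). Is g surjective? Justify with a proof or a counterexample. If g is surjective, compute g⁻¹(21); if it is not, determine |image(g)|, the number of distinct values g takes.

Since 29 is prime, the nonzero elements of ℤ_{29} form a cyclic group of order 28.
As gcd(11, 28) = 1, raising to the 11th power is a bijection on this group: if u^11 ≡ v^11 then (uv^{−1})^11 = 1, and the only element of order dividing gcd(11, 28) = 1 is 1, so u = v.
With g(0) = 0 this makes g injective on all of ℤ_{29}, hence bijective (finite equal-size domain and codomain). In particular g is surjective.
Since g is surjective, we find the preimage of 21. The inverse of x ↦ x^11 on (ℤ_{29})^× is x ↦ x^23, because 11·23 = 253 = 9·28 + 1 ≡ 1 (mod 28) and x^{28} = 1 for x ≠ 0 (Fermat). So g⁻¹(21) = 21^23 mod 29.
Repeated squaring mod 29: 21^1 ≡ 21, 21^2 ≡ 21² = 441 ≡ 6, 21^4 ≡ 6² = 36 ≡ 7, 21^8 ≡ 7² = 49 ≡ 20, 21^16 ≡ 20² = 400 ≡ 23. Since 23 = 16 + 4 + 2 + 1, 21^23 ≡ 23·7·6·21: 23·7 = 161 ≡ 16, then 16·6 = 96 ≡ 9, then 9·21 = 189 ≡ 15. So 21^23 ≡ 15 (mod 29).
Hence g⁻¹(21) = 15.

15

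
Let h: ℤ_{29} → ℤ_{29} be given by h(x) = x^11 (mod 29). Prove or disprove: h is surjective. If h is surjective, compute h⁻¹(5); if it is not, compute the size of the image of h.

Since 29 is prime, the nonzero elements of ℤ_{29} form a cyclic group of order 28.
As gcd(11, 28) = 1, raising to the 11th power is a bijection on this group: if x_1^11 ≡ x_2^11 then (x_1x_2^{−1})^11 = 1, and the only element of order dividing gcd(11, 28) = 1 is 1, so x_1 = x_2.
With h(0) = 0 this makes h injective on all of ℤ_{29}, hence bijective (finite equal-size domain and codomain). In particular h is surjective.
Since h is surjective, we find the preimage of 5. The inverse of x ↦ x^11 on (ℤ_{29})^× is x ↦ x^23, because 11·23 = 253 = 9·28 + 1 ≡ 1 (mod 28) and x^{28} = 1 for x ≠ 0 (Fermat). So h⁻¹(5) = 5^23 mod 29.
Repeated squaring mod 29: 5^1 ≡ 5, 5^2 ≡ 5² = 25, 5^4 ≡ 25² = 625 ≡ 16, 5^8 ≡ 16² = 256 ≡ 24, 5^16 ≡ 24² = 576 ≡ 25. Since 23 = 16 + 4 + 2 + 1, 5^23 ≡ 25·16·25·5: 25·16 = 400 ≡ 23, then 23·25 = 575 ≡ 24, then 24·5 = 120 ≡ 4. So 5^23 ≡ 4 (mod 29).
Hence h⁻¹(5) = 4.

4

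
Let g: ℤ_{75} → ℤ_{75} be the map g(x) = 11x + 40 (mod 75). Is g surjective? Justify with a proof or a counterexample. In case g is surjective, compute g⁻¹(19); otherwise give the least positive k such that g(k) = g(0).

Since gcd(11, 75) = 1, 11 is invertible modulo 75. Euclid's algorithm: 75 = 6·11 + 9, 11 = 1·9 + 2, 9 = 4·2 + 1; back-substituting gives 1 = 41·11 − 6·75, so 11⁻¹ ≡ 41 (mod 75).
For any y ∈ ℤ_{75}, x = 41(y − 40) mod 75 satisfies g(x) = 11·41(y − 40) + 40 ≡ y (since 11·41 ≡ 1 mod 75). So every y has a preimage.
Thus g is surjective.
Since g is surjective, we compute g⁻¹(19): solve 11x + 40 ≡ 19 (mod 75), i.e. 11x ≡ 54 (mod 75).
Multiplying by 11⁻¹ = 41 gives x ≡ 41·54 = 2214 = 29·75 + 39 ≡ 39 (mod 75).
Check: g(39) = 11·39 + 40 = 469 = 6·75 + 19 ≡ 19 (mod 75).

39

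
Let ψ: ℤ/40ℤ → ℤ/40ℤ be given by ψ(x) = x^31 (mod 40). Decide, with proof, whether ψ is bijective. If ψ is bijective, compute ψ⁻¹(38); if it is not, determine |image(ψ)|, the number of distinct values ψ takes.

25

ψ(0) = 0^31 = 0.
ψ(10): Repeated squaring mod 40: 10^1 ≡ 10, 10^2 ≡ 10² = 100 ≡ 20, 10^4 ≡ 20² = 400 ≡ 0, 10^8 ≡ 0² = 0, 10^16 ≡ 0² = 0. Since 31 = 16 + 8 + 4 + 2 + 1, 10^31 ≡ 0·0·0·20·10: 0·0 = 0, then 0·0 = 0, then 0·20 = 0, then 0·10 = 0. So 10^31 ≡ 0 (mod 40).
So ψ(0) = ψ(10) = 0 while 0 ≠ 10, so ψ is not injective, hence not bijective.
Since ψ is not bijective, we determine |image(ψ)|. Computing x^31 mod 40 for each x (by repeated squaring, reducing mod 40 at every step), the values ψ(0), ψ(1), …, ψ(39) are: 0, 1, 8, 27, 24, 5, 16, 23, 32, 9, 0, 11, 8, 37, 24, 15, 16, 33, 32, 19, 0, 21, 8, 7, 24, 25, 16, 3, 32, 29, 0, 31, 8, 17, 24, 35, 16, 13, 32, 39.
The distinct values are {0, 1, 3, 5, 7, 8, 9, 11, 13, 15, 16, 17, 19, 21, 23, 24, 25, 27, 29, 31, 32, 33, 35, 37, 39}; there are 25 of them.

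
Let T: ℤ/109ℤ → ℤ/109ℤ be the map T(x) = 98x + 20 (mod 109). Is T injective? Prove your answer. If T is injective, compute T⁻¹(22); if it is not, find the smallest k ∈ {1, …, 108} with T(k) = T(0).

89

Recall that T is injective if T(x_1) = T(x_2) implies x_1 = x_2.
If T(x_1) = T(x_2), then 98x_1 ≡ 98x_2 (mod 109). Because gcd(98, 109) = 1, we may cancel 98 to get x_1 ≡ x_2 (mod 109).
So T is injective.
We now compute 98⁻¹ mod 109 explicitly. Euclid's algorithm: 109 = 1·98 + 11, 98 = 8·11 + 10, 11 = 1·10 + 1; back-substituting gives 1 = 99·98 − 89·109, so 98⁻¹ ≡ 99 (mod 109).
Since T is injective, we compute T⁻¹(22): solve 98x + 20 ≡ 22 (mod 109), i.e. 98x ≡ 2 (mod 109).
Multiplying by 98⁻¹ = 99 gives x ≡ 99·2 = 198 = 1·109 + 89 ≡ 89 (mod 109).
Check: T(89) = 98·89 + 20 = 8742 = 80·109 + 22 ≡ 22 (mod 109).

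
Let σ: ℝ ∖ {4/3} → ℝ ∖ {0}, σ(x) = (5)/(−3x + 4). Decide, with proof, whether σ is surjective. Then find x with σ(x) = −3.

17/9

For any y ≠ 0, solving y(−3x + 4) = 5 for x gives a well-defined x ≠ 4/3. So σ is surjective.
Solving σ(x) = −3: cross-multiplying gives 5 = −3(−3x + 4), which rearranges to −9x = −17, so x = 17/9.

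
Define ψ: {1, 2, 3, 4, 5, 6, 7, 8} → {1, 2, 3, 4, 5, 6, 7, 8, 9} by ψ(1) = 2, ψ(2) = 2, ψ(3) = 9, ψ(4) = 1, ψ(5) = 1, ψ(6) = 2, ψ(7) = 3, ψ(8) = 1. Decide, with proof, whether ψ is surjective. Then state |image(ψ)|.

No element maps to 4, so ψ is not surjective.
The image of ψ is {1, 2, 3, 9}, which has 4 elements.

4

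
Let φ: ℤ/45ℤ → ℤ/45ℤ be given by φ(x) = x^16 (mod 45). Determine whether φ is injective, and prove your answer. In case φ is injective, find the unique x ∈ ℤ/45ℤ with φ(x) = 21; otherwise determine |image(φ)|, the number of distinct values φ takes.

8

φ(3): Repeated squaring mod 45: 3^1 ≡ 3, 3^2 ≡ 3² = 9, 3^4 ≡ 9² = 81 ≡ 36, 3^8 ≡ 36² = 1296 ≡ 36, 3^16 ≡ 36² = 1296 ≡ 36. So 3^16 ≡ 36 (mod 45).
φ(6): Repeated squaring mod 45: 6^1 ≡ 6, 6^2 ≡ 6² = 36, 6^4 ≡ 36² = 1296 ≡ 36, 6^8 ≡ 36² = 1296 ≡ 36, 6^16 ≡ 36² = 1296 ≡ 36. So 6^16 ≡ 36 (mod 45).
So φ(3) = φ(6) = 36 while 3 ≠ 6, hence φ is not injective.
Since φ is not injective, we determine |image(φ)|. Computing x^16 mod 45 for each x (by repeated squaring, reducing mod 45 at every step), the values φ(0), φ(1), …, φ(44) are: 0, 1, 16, 36, 31, 40, 36, 16, 1, 36, 10, 16, 36, 31, 31, 0, 16, 1, 36, 1, 25, 36, 31, 31, 36, 25, 1, 36, 1, 16, 0, 31, 31, 36, 16, 10, 36, 1, 16, 36, 40, 31, 36, 16, 1.
The distinct values are {0, 1, 10, 16, 25, 31, 36, 40}; there are 8 of them.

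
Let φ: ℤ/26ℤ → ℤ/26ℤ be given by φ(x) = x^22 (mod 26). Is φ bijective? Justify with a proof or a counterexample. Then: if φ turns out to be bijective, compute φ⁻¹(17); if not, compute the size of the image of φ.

14

φ(12): Repeated squaring mod 26: 12^1 ≡ 12, 12^2 ≡ 12² = 144 ≡ 14, 12^4 ≡ 14² = 196 ≡ 14, 12^8 ≡ 14² = 196 ≡ 14, 12^16 ≡ 14² = 196 ≡ 14. Since 22 = 16 + 4 + 2, 12^22 ≡ 14·14·14: 14·14 = 196 ≡ 14, then 14·14 = 196 ≡ 14. So 12^22 ≡ 14 (mod 26).
φ(14): Repeated squaring mod 26: 14^1 ≡ 14, 14^2 ≡ 14² = 196 ≡ 14, 14^4 ≡ 14² = 196 ≡ 14, 14^8 ≡ 14² = 196 ≡ 14, 14^16 ≡ 14² = 196 ≡ 14. Since 22 = 16 + 4 + 2, 14^22 ≡ 14·14·14: 14·14 = 196 ≡ 14, then 14·14 = 196 ≡ 14. So 14^22 ≡ 14 (mod 26).
So φ(12) = φ(14) = 14 while 12 ≠ 14, hence φ is not injective, hence not bijective.
Since φ is not bijective, we determine |image(φ)|. Computing x^22 mod 26 for each x (by repeated squaring, reducing mod 26 at every step), the values φ(0), φ(1), …, φ(25) are: 0, 1, 10, 3, 22, 25, 4, 17, 12, 9, 16, 23, 14, 13, 14, 23, 16, 9, 12, 17, 4, 25, 22, 3, 10, 1.
The distinct values are {0, 1, 3, 4, 9, 10, 12, 13, 14, 16, 17, 22, 23, 25}; there are 14 of them.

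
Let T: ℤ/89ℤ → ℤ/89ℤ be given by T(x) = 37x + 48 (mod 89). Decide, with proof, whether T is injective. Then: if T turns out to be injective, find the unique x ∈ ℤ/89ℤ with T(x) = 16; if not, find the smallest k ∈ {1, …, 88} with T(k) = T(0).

28

By definition, T is injective if T(x_1) = T(x_2) implies x_1 = x_2.
Suppose T(x_1) = T(x_2) in ℤ/89ℤ. Then 37x_1 + 48 ≡ 37x_2 + 48 (mod 89), hence 37(x_1 − x_2) ≡ 0 (mod 89).
Since gcd(37, 89) = 1, 37 is invertible modulo 89, so x_1 − x_2 ≡ 0 (mod 89), i.e. x_1 = x_2.
Thus T is injective.
We now compute 37⁻¹ mod 89 explicitly. Euclid's algorithm: 89 = 2·37 + 15, 37 = 2·15 + 7, 15 = 2·7 + 1; back-substituting gives 1 = 77·37 − 32·89, so 37⁻¹ ≡ 77 (mod 89).
Since T is injective, we compute T⁻¹(16): solve 37x + 48 ≡ 16 (mod 89), i.e. 37x ≡ 57 (mod 89).
Multiplying by 37⁻¹ = 77 gives x ≡ 77·57 = 4389 = 49·89 + 28 ≡ 28 (mod 89).
Check: T(28) = 37·28 + 48 = 1084 = 12·89 + 16 ≡ 16 (mod 89).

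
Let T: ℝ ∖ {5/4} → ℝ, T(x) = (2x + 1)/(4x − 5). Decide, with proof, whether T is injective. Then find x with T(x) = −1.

Suppose T(u) = T(v). Cross-multiplying: (2u + 1)(4v − 5) = (2v + 1)(4u − 5).
Expanding both sides and cancelling the symmetric terms leaves −14·(u − v) = 0. Since −14 ≠ 0, u = v. Therefore T is injective.
Solving T(x) = −1: cross-multiplying gives 2x + 1 = −1(4x − 5), which rearranges to 6x = 4, so x = 2/3.

2/3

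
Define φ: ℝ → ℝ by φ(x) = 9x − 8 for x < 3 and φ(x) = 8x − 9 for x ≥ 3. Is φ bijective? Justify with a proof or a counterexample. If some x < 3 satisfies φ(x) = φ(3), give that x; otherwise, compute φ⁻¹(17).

Both pieces are strictly increasing (slopes 9 and 8), so each is injective on its own interval.
The left piece maps (−∞, 3) onto (−∞, 19); the right piece maps [3, ∞) onto [15, ∞).
These images overlap. In particular φ(3) = 15 (right piece), and solving 9x − 8 = 15 on the left piece gives x = 23/9 < 3.
So φ(23/9) = φ(3) with 23/9 ≠ 3, and φ is not injective, hence not bijective. This x = 23/9 is the requested value below 3.

23/9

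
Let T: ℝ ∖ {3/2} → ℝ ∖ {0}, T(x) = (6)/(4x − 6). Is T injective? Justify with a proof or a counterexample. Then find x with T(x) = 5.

9/5

Suppose T(x_1) = T(x_2). Cross-multiplying: (6)(4x_2 − 6) = (6)(4x_1 − 6).
Expanding both sides and cancelling the symmetric terms leaves −24·(x_1 − x_2) = 0. Since −24 ≠ 0, x_1 = x_2. Hence T is injective.
Solving T(x) = 5: cross-multiplying gives 6 = 5(4x − 6), which rearranges to −20x = −36, so x = 9/5.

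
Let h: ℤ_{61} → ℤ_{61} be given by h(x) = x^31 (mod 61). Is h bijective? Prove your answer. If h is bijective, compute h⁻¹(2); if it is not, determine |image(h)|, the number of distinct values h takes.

Since 61 is prime, the nonzero elements of ℤ_{61} form a cyclic group of order 60.
As gcd(31, 60) = 1, raising to the 31st power is a bijection on this group: if u^31 ≡ v^31 then (uv^{−1})^31 = 1, and the only element of order dividing gcd(31, 60) = 1 is 1, so u = v.
With h(0) = 0 this makes h injective on all of ℤ_{61}, hence bijective (finite equal-size domain and codomain). In particular h is bijective.
Since h is bijective, we find the preimage of 2. The inverse of x ↦ x^31 on (ℤ_{61})^× is x ↦ x^31, because 31·31 = 961 = 16·60 + 1 ≡ 1 (mod 60) and x^{60} = 1 for x ≠ 0 (Fermat). So h⁻¹(2) = 2^31 mod 61.
Repeated squaring mod 61: 2^1 ≡ 2, 2^2 ≡ 2² = 4, 2^4 ≡ 4² = 16, 2^8 ≡ 16² = 256 ≡ 12, 2^16 ≡ 12² = 144 ≡ 22. Since 31 = 16 + 8 + 4 + 2 + 1, 2^31 ≡ 22·12·16·4·2: 22·12 = 264 ≡ 20, then 20·16 = 320 ≡ 15, then 15·4 = 60, then 60·2 = 120 ≡ 59. So 2^31 ≡ 59 (mod 61).
Hence h⁻¹(2) = 59.

59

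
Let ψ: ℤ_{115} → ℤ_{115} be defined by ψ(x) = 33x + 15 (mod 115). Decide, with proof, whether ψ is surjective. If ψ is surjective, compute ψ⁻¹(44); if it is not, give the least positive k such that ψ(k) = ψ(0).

Since gcd(33, 115) = 1, 33 is invertible modulo 115. Euclid's algorithm: 115 = 3·33 + 16, 33 = 2·16 + 1; back-substituting gives 1 = 7·33 − 2·115, so 33⁻¹ ≡ 7 (mod 115).
Then y ↦ 7(y − 15) is a two-sided inverse to ψ, so every y ∈ ℤ_{115} has a preimage.
So ψ is surjective.
Since ψ is surjective, we compute ψ⁻¹(44): solve 33x + 15 ≡ 44 (mod 115), i.e. 33x ≡ 29 (mod 115).
Multiplying by 33⁻¹ = 7 gives x ≡ 7·29 = 203 = 1·115 + 88 ≡ 88 (mod 115).
Check: ψ(88) = 33·88 + 15 = 2919 = 25·115 + 44 ≡ 44 (mod 115).

88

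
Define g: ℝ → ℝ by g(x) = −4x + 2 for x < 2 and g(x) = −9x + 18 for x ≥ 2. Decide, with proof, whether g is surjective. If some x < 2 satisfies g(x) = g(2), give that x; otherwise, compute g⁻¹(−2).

Both pieces are strictly decreasing (slopes −4 and −9), so each is injective on its own interval.
The left piece maps (−∞, 2) onto (−6, ∞); the right piece maps [2, ∞) onto (−∞, 0].
The union (−6, ∞) ∪ (−∞, 0] covers ℝ, so g is surjective.
For the follow-up: the images overlap, so an x < 2 with g(x) = g(2) exists. g(2) = 0; solving −4x + 2 = 0 for x < 2 gives x = (0 − 2)/(−4) = 1/2.

1/2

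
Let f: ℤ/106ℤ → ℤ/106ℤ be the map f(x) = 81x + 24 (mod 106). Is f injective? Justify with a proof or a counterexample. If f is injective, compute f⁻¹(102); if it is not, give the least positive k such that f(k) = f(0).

Suppose f(a) = f(b) in ℤ/106ℤ. Then 81a + 24 ≡ 81b + 24 (mod 106), hence 81(a − b) ≡ 0 (mod 106).
Since gcd(81, 106) = 1, 81 is invertible modulo 106, therefore a − b ≡ 0 (mod 106), i.e. a = b.
Therefore f is injective.
We now compute 81⁻¹ mod 106 explicitly. Euclid's algorithm: 106 = 1·81 + 25, 81 = 3·25 + 6, 25 = 4·6 + 1; back-substituting gives 1 = 89·81 − 68·106, so 81⁻¹ ≡ 89 (mod 106).
Since f is injective, we compute f⁻¹(102): solve 81x + 24 ≡ 102 (mod 106), i.e. 81x ≡ 78 (mod 106).
Multiplying by 81⁻¹ = 89 gives x ≡ 89·78 = 6942 = 65·106 + 52 ≡ 52 (mod 106).
Check: f(52) = 81·52 + 24 = 4236 = 39·106 + 102 ≡ 102 (mod 106).

52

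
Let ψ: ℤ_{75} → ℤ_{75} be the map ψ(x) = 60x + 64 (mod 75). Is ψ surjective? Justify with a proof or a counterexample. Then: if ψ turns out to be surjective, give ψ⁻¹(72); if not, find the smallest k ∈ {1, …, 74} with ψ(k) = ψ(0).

Since gcd(60, 75) = 15, we have 60x ≡ 0 (mod 15) for all x, so ψ(x) ≡ 4 (mod 15).
But 0 ≢ 4 (mod 15), so 0 ∈ ℤ_{75} has no preimage. Therefore ψ is not surjective.
Since ψ is not surjective, we find the least positive k with ψ(k) = ψ(0): this means 60k ≡ 0 (mod 75), i.e. 75 ∣ 60k. Since gcd(60, 75) = 15, dividing through by 15 this holds exactly when 5 ∣ 4k, and as gcd(4, 5) = 1, exactly when 5 ∣ k.
The smallest positive such k is 5.

5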